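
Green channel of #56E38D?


Color: #56E38D
R = 56 = 86
G = E3 = 227
B = 8D = 141
Green = 227


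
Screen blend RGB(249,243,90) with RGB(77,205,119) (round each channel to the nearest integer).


Screen: C = 255 - (255-A)×(255-B)/255, rounded to nearest integer
R: 255 - (255-249)×(255-77)/255 = 255 - 1068/255 ≈ 255 - 4.188 = 250.812 → 251
G: 255 - (255-243)×(255-205)/255 = 255 - 600/255 ≈ 255 - 2.353 = 252.647 → 253
B: 255 - (255-90)×(255-119)/255 = 255 - 22440/255 ≈ 255 - 88.000 = 167.000 → 167
= RGB(251, 253, 167)


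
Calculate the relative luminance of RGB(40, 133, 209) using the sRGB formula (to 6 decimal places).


Linearize each channel (sRGB transfer function): c = v/255; c_lin = c/12.92 if c ≤ 0.04045, else ((c+0.055)/1.055)^2.4
  R: 40/255 ≈ 0.156863 > 0.04045 → ((0.156863+0.055)/1.055)^2.4 ≈ 0.021219
  G: 133/255 ≈ 0.521569 > 0.04045 → ((0.521569+0.055)/1.055)^2.4 ≈ 0.234551
  B: 209/255 ≈ 0.819608 > 0.04045 → ((0.819608+0.055)/1.055)^2.4 ≈ 0.637597
R_lin = 0.021219, G_lin = 0.234551, B_lin = 0.637597
L = 0.2126×R + 0.7152×G + 0.0722×B
L = 0.2126×0.021219 + 0.7152×0.234551 + 0.0722×0.637597
L ≈ 0.218296


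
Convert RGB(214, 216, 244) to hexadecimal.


R = 214 → D6 (hex)
G = 216 → D8 (hex)
B = 244 → F4 (hex)
Hex = #D6D8F4


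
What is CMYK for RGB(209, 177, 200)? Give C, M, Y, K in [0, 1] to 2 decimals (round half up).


R'=209/255≈0.8196, G'=177/255≈0.6941, B'=200/255≈0.7843
K = 1 - max(R',G',B') = 1 - 209/255 = 46/255 = 0.18039… → 0.18
(1-R'-K)/(1-K) simplifies to (max-R)/max with max = 209:
C = (209-209)/209 = 0/209 = 0 → 0.00
M = (209-177)/209 = 32/209 = 0.15311… → 0.15
Y = (209-200)/209 = 9/209 = 0.04306… → 0.04
= CMYK(0.00, 0.15, 0.04, 0.18)


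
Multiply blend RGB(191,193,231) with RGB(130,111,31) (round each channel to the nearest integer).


Multiply: C = A×B/255, rounded to nearest integer
R: 191×130/255 = 24830/255 ≈ 97.373 → 97
G: 193×111/255 = 21423/255 ≈ 84.012 → 84
B: 231×31/255 = 7161/255 ≈ 28.082 → 28
= RGB(97, 84, 28)


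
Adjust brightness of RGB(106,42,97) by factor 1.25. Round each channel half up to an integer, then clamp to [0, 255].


Multiply each channel by 1.25, round half up, clamp to [0, 255]
R: 106×1.25 = 132.5 → round → 133
G: 42×1.25 = 52.5 → round → 53
B: 97×1.25 = 121.25 → round → 121
= RGB(133, 53, 121)


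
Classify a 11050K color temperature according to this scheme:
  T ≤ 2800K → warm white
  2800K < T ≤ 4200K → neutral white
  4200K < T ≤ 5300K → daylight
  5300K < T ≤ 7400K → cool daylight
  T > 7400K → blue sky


Temperature: 11050K
11050K > 7400K → blue sky
Classification: blue sky


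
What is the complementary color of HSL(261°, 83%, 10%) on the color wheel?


Complement = opposite side of color wheel = hue + 180°
H' = (261 + 180) mod 360 = 81°
S and L unchanged.
= HSL(81°, 83%, 10%)


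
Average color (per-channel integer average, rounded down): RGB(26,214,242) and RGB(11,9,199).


Midpoint: each channel = ⌊(C₁+C₂)/2⌋
R: ⌊(26+11)/2⌋ = 18
G: ⌊(214+9)/2⌋ = 111
B: ⌊(242+199)/2⌋ = 220
= RGB(18, 111, 220)


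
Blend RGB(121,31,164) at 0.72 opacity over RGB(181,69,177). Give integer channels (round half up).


C = α×F + (1-α)×B, with 1-α = 0.28
R: 0.72×121 + 0.28×181 = 87.12 + 50.68 = 137.80 → 138
G: 0.72×31 + 0.28×69 = 22.32 + 19.32 = 41.64 → 42
B: 0.72×164 + 0.28×177 = 118.08 + 49.56 = 167.64 → 168
= RGB(138, 42, 168)


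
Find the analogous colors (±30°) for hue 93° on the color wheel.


Base hue: 93°
Left analog: (93 - 30) mod 360 = 63°
Right analog: (93 + 30) mod 360 = 123°
Analogous hues = 63° and 123°


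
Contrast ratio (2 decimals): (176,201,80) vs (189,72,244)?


Linearize each sRGB channel c=v/255: c/12.92 if c ≤ 0.04045 else ((c+0.055)/1.055)^2.4
L = 0.2126×R_lin + 0.7152×G_lin + 0.0722×B_lin
Color 1 (176,201,80):
  R=176: 176/255≈0.6902 > 0.04045 → ((0.6902+0.055)/1.055)^2.4 ≈ 0.43415
  G=201: 201/255≈0.7882 > 0.04045 → ((0.7882+0.055)/1.055)^2.4 ≈ 0.58408
  B=80: 80/255≈0.3137 > 0.04045 → ((0.3137+0.055)/1.055)^2.4 ≈ 0.08022
  L1 = 0.2126×0.43415 + 0.7152×0.58408 + 0.0722×0.08022 ≈ 0.51583
Color 2 (189,72,244):
  R=189: 189/255≈0.7412 > 0.04045 → ((0.7412+0.055)/1.055)^2.4 ≈ 0.50888
  G=72: 72/255≈0.2824 > 0.04045 → ((0.2824+0.055)/1.055)^2.4 ≈ 0.06480
  B=244: 244/255≈0.9569 > 0.04045 → ((0.9569+0.055)/1.055)^2.4 ≈ 0.90466
  L2 = 0.2126×0.50888 + 0.7152×0.06480 + 0.0722×0.90466 ≈ 0.21985
Lighter = 0.51583, Darker = 0.21985
Ratio = (L_lighter + 0.05) / (L_darker + 0.05)
Ratio = (0.51583 + 0.05) / (0.21985 + 0.05) = 0.56583 / 0.26985 ≈ 2.0968
Ratio ≈ 2.10:1


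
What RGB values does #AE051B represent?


AE → 174 (R)
05 → 5 (G)
1B → 27 (B)
= RGB(174, 5, 27)


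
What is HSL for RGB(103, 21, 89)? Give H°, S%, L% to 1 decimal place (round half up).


Normalize: R'=103/255≈0.4039, G'=21/255≈0.0824, B'=89/255≈0.3490
Max=103/255, Min=21/255, Δ=Max-Min=82/255
L = (Max+Min)/2 = (103+21)/510 = 124/510 = 0.24313… → L = 24.3%
L ≤ 0.5 → S = Δ/(Max+Min) = 82/(103+21) = 82/124 = 0.66129… → S = 66.1%
(the 1/255 factors cancel in S and H, so raw channel differences can be used)
Max is R' → H = 60 × (((G-B)/Δ) mod 6) = 60 × (((21-89)/82) mod 6)
  (-68)/82 = -0.8292…; negative, so add 6 → 5.1707…
  H = 60 × 5.1707… = 310.243…° → H = 310.2°
= HSL(310.2°, 66.1%, 24.3%)


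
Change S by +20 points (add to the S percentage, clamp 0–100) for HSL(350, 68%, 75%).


Original S = 68%
Adjustment = +20 percentage points
New S = 68 + (20) = 88
Clamp to [0, 100] → 88
= HSL(350°, 88%, 75%)


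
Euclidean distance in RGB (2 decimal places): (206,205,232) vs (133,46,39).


d = √[(R₁-R₂)² + (G₁-G₂)² + (B₁-B₂)²]
d = √[(206-133)² + (205-46)² + (232-39)²]
d = √[5329 + 25281 + 37249]
d = √67859
d ≈ 260.50


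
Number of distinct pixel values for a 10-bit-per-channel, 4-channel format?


Total bits = 10 bits/channel × 4 channels = 40 bits
Distinct pixel values = 2^40
= 1,099,511,627,776 pixel values


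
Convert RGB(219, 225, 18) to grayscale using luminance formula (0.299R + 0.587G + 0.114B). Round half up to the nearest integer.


Gray = 0.299×R + 0.587×G + 0.114×B
Gray = 0.299×219 + 0.587×225 + 0.114×18
Gray = 65.481 + 132.075 + 2.052
Gray = 199.608 → round half up → 200
Gray = 200


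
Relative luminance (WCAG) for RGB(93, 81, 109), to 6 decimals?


Linearize each channel (sRGB transfer function): c = v/255; c_lin = c/12.92 if c ≤ 0.04045, else ((c+0.055)/1.055)^2.4
  R: 93/255 ≈ 0.364706 > 0.04045 → ((0.364706+0.055)/1.055)^2.4 ≈ 0.109462
  G: 81/255 ≈ 0.317647 > 0.04045 → ((0.317647+0.055)/1.055)^2.4 ≈ 0.082283
  B: 109/255 ≈ 0.427451 > 0.04045 → ((0.427451+0.055)/1.055)^2.4 ≈ 0.152926
R_lin = 0.109462, G_lin = 0.082283, B_lin = 0.152926
L = 0.2126×R + 0.7152×G + 0.0722×B
L = 0.2126×0.109462 + 0.7152×0.082283 + 0.0722×0.152926
L ≈ 0.093161


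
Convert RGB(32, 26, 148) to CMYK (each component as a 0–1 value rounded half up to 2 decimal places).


R'=32/255≈0.1255, G'=26/255≈0.1020, B'=148/255≈0.5804
K = 1 - max(R',G',B') = 1 - 148/255 = 107/255 = 0.41960… → 0.42
(1-R'-K)/(1-K) simplifies to (max-R)/max with max = 148:
C = (148-32)/148 = 116/148 = 0.78378… → 0.78
M = (148-26)/148 = 122/148 = 0.82432… → 0.82
Y = (148-148)/148 = 0/148 = 0 → 0.00
= CMYK(0.78, 0.82, 0.00, 0.42)


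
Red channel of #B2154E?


Color: #B2154E
R = B2 = 178
G = 15 = 21
B = 4E = 78
Red = 178


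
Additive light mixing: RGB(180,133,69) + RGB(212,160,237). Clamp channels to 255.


Additive: each channel = min(255, C₁+C₂)
R: 180+212 = 392 → 255
G: 133+160 = 293 → 255
B: 69+237 = 306 → 255
= RGB(255, 255, 255)


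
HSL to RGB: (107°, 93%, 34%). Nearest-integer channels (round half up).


H=107°, S=0.93, L=0.34
C = (1-|2L-1|)×S = (1-|-0.32|)×0.93 = 0.6324
H' = H/60 = 107/60 ≈ 1.7833; X = C×(1-|H' mod 2 - 1|) = 0.13702
m = L - C/2 = 0.34 - 0.3162 = 0.0238
Sector ⌊H'⌋ = 1 → (R',G',B') = (0.13702, 0.6324, 0.0)
RGB = ((R'+m)×255, (G'+m)×255, (B'+m)×255) = (41.0091, 167.331, 6.069)
Round half up → RGB(41, 167, 6)


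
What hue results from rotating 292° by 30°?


New hue = (H + rotation) mod 360
New hue = (292 + 30) mod 360
= 322 mod 360
= 322°


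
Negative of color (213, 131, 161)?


Invert: (255-R, 255-G, 255-B)
R: 255-213 = 42
G: 255-131 = 124
B: 255-161 = 94
= RGB(42, 124, 94)


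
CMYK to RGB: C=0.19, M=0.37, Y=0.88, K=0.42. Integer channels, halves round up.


R = 255 × (1-C) × (1-K) = 255 × 0.81 × 0.58 = 119.799 → 120
G = 255 × (1-M) × (1-K) = 255 × 0.63 × 0.58 = 93.177 → 93
B = 255 × (1-Y) × (1-K) = 255 × 0.12 × 0.58 = 17.748 → 18
= RGB(120, 93, 18)


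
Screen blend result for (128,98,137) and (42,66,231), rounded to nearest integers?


Screen: C = 255 - (255-A)×(255-B)/255, rounded to nearest integer
R: 255 - (255-128)×(255-42)/255 = 255 - 27051/255 ≈ 255 - 106.082 = 148.918 → 149
G: 255 - (255-98)×(255-66)/255 = 255 - 29673/255 ≈ 255 - 116.365 = 138.635 → 139
B: 255 - (255-137)×(255-231)/255 = 255 - 2832/255 ≈ 255 - 11.106 = 243.894 → 244
= RGB(149, 139, 244)


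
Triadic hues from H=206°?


Triadic: equally spaced at 120° intervals
H1 = 206°
H2 = (206 + 120) mod 360 = 326°
H3 = (206 + 240) mod 360 = 86°
Triadic = 206°, 326°, 86°


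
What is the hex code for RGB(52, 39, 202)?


R = 52 → 34 (hex)
G = 39 → 27 (hex)
B = 202 → CA (hex)
Hex = #3427CA


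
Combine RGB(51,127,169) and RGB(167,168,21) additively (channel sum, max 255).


Additive: each channel = min(255, C₁+C₂)
R: 51+167 = 218 → 218
G: 127+168 = 295 → 255
B: 169+21 = 190 → 190
= RGB(218, 255, 190)


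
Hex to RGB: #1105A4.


11 → 17 (R)
05 → 5 (G)
A4 → 164 (B)
= RGB(17, 5, 164)


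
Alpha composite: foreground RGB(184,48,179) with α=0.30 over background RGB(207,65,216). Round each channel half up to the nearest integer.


C = α×F + (1-α)×B, with 1-α = 0.70
R: 0.30×184 + 0.70×207 = 55.20 + 144.90 = 200.10 → 200
G: 0.30×48 + 0.70×65 = 14.40 + 45.50 = 59.90 → 60
B: 0.30×179 + 0.70×216 = 53.70 + 151.20 = 204.90 → 205
= RGB(200, 60, 205)


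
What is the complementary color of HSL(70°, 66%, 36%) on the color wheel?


Complement = opposite side of color wheel = hue + 180°
H' = (70 + 180) mod 360 = 250°
S and L unchanged.
= HSL(250°, 66%, 36%)


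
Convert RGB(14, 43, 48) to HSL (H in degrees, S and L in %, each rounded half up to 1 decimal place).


Normalize: R'=14/255≈0.0549, G'=43/255≈0.1686, B'=48/255≈0.1882
Max=48/255, Min=14/255, Δ=Max-Min=34/255
L = (Max+Min)/2 = (48+14)/510 = 62/510 = 0.12156… → L = 12.2%
L ≤ 0.5 → S = Δ/(Max+Min) = 34/(48+14) = 34/62 = 0.54838… → S = 54.8%
(the 1/255 factors cancel in S and H, so raw channel differences can be used)
Max is B' → H = 60 × ((R-G)/Δ + 4) = 60 × ((14-43)/34 + 4)
  -29/34 + 4 = -0.8529… + 4 = 3.1470…
  H = 60 × 3.1470… = 188.823…° → H = 188.8°
= HSL(188.8°, 54.8%, 12.2%)


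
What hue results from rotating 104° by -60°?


New hue = (H + rotation) mod 360
New hue = (104 -60) mod 360
= 44 mod 360
= 44°


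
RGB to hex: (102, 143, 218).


R = 102 → 66 (hex)
G = 143 → 8F (hex)
B = 218 → DA (hex)
Hex = #668FDA


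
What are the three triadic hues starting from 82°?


Triadic: equally spaced at 120° intervals
H1 = 82°
H2 = (82 + 120) mod 360 = 202°
H3 = (82 + 240) mod 360 = 322°
Triadic = 82°, 202°, 322°


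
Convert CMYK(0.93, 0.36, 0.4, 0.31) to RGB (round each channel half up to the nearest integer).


R = 255 × (1-C) × (1-K) = 255 × 0.07 × 0.69 = 12.3165 → 12
G = 255 × (1-M) × (1-K) = 255 × 0.64 × 0.69 = 112.608 → 113
B = 255 × (1-Y) × (1-K) = 255 × 0.60 × 0.69 = 105.57 → 106
= RGB(12, 113, 106)


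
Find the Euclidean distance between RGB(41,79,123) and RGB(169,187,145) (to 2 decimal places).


d = √[(R₁-R₂)² + (G₁-G₂)² + (B₁-B₂)²]
d = √[(41-169)² + (79-187)² + (123-145)²]
d = √[16384 + 11664 + 484]
d = √28532
d ≈ 168.91


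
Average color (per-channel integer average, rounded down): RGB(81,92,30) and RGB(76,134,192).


Midpoint: each channel = ⌊(C₁+C₂)/2⌋
R: ⌊(81+76)/2⌋ = 78
G: ⌊(92+134)/2⌋ = 113
B: ⌊(30+192)/2⌋ = 111
= RGB(78, 113, 111)


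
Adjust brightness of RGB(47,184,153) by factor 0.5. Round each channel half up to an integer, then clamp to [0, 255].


Multiply each channel by 0.5, round half up, clamp to [0, 255]
R: 47×0.5 = 23.5 → round → 24
G: 184×0.5 = 92
B: 153×0.5 = 76.5 → round → 77
= RGB(24, 92, 77)


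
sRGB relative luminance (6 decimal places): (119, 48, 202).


Linearize each channel (sRGB transfer function): c = v/255; c_lin = c/12.92 if c ≤ 0.04045, else ((c+0.055)/1.055)^2.4
  R: 119/255 ≈ 0.466667 > 0.04045 → ((0.466667+0.055)/1.055)^2.4 ≈ 0.184475
  G: 48/255 ≈ 0.188235 > 0.04045 → ((0.188235+0.055)/1.055)^2.4 ≈ 0.029557
  B: 202/255 ≈ 0.792157 > 0.04045 → ((0.792157+0.055)/1.055)^2.4 ≈ 0.590619
R_lin = 0.184475, G_lin = 0.029557, B_lin = 0.590619
L = 0.2126×R + 0.7152×G + 0.0722×B
L = 0.2126×0.184475 + 0.7152×0.029557 + 0.0722×0.590619
L ≈ 0.103001


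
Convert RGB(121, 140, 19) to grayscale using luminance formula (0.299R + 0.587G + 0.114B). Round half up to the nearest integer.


Gray = 0.299×R + 0.587×G + 0.114×B
Gray = 0.299×121 + 0.587×140 + 0.114×19
Gray = 36.179 + 82.180 + 2.166
Gray = 120.525 → round half up → 121
Gray = 121


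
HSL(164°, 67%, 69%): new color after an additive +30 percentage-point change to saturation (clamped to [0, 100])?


Original S = 67%
Adjustment = +30 percentage points
New S = 67 + (30) = 97
Clamp to [0, 100] → 97
= HSL(164°, 97%, 69%)


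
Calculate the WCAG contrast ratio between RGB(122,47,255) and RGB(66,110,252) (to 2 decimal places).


Linearize each sRGB channel c=v/255: c/12.92 if c ≤ 0.04045 else ((c+0.055)/1.055)^2.4
L = 0.2126×R_lin + 0.7152×G_lin + 0.0722×B_lin
Color 1 (122,47,255):
  R=122: 122/255≈0.4784 > 0.04045 → ((0.4784+0.055)/1.055)^2.4 ≈ 0.19462
  G=47: 47/255≈0.1843 > 0.04045 → ((0.1843+0.055)/1.055)^2.4 ≈ 0.02843
  B=255: 255/255≈1.0000 > 0.04045 → ((1.0000+0.055)/1.055)^2.4 ≈ 1.00000
  L1 = 0.2126×0.19462 + 0.7152×0.02843 + 0.0722×1.00000 ≈ 0.13391
Color 2 (66,110,252):
  R=66: 66/255≈0.2588 > 0.04045 → ((0.2588+0.055)/1.055)^2.4 ≈ 0.05448
  G=110: 110/255≈0.4314 > 0.04045 → ((0.4314+0.055)/1.055)^2.4 ≈ 0.15593
  B=252: 252/255≈0.9882 > 0.04045 → ((0.9882+0.055)/1.055)^2.4 ≈ 0.97345
  L2 = 0.2126×0.05448 + 0.7152×0.15593 + 0.0722×0.97345 ≈ 0.19338
Lighter = 0.19338, Darker = 0.13391
Ratio = (L_lighter + 0.05) / (L_darker + 0.05)
Ratio = (0.19338 + 0.05) / (0.13391 + 0.05) = 0.24338 / 0.18391 ≈ 1.3234
Ratio ≈ 1.32:1


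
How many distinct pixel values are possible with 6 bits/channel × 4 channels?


Total bits = 6 bits/channel × 4 channels = 24 bits
Distinct pixel values = 2^24
= 16,777,216 pixel values


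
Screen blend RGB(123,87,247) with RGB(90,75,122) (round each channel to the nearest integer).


Screen: C = 255 - (255-A)×(255-B)/255, rounded to nearest integer
R: 255 - (255-123)×(255-90)/255 = 255 - 21780/255 ≈ 255 - 85.412 = 169.588 → 170
G: 255 - (255-87)×(255-75)/255 = 255 - 30240/255 ≈ 255 - 118.588 = 136.412 → 136
B: 255 - (255-247)×(255-122)/255 = 255 - 1064/255 ≈ 255 - 4.173 = 250.827 → 251
= RGB(170, 136, 251)


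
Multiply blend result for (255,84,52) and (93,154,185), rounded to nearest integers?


Multiply: C = A×B/255, rounded to nearest integer
R: 255×93/255 = 23715/255 ≈ 93.000 → 93
G: 84×154/255 = 12936/255 ≈ 50.729 → 51
B: 52×185/255 = 9620/255 ≈ 37.725 → 38
= RGB(93, 51, 38)


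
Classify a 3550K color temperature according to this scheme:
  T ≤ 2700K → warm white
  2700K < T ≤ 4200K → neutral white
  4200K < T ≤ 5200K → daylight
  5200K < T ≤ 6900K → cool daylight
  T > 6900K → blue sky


Temperature: 3550K
2700K < 3550K ≤ 4200K → neutral white
Classification: neutral white


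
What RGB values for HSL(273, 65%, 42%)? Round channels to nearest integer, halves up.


H=273°, S=0.65, L=0.42
C = (1-|2L-1|)×S = (1-|-0.16|)×0.65 = 0.546
H' = H/60 = 273/60 ≈ 4.5500; X = C×(1-|H' mod 2 - 1|) = 0.3003
m = L - C/2 = 0.42 - 0.273 = 0.147
Sector ⌊H'⌋ = 4 → (R',G',B') = (0.3003, 0.0, 0.546)
RGB = ((R'+m)×255, (G'+m)×255, (B'+m)×255) = (114.0615, 37.485, 176.715)
Round half up → RGB(114, 37, 177)


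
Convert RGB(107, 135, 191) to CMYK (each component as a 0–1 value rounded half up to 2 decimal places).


R'=107/255≈0.4196, G'=135/255≈0.5294, B'=191/255≈0.7490
K = 1 - max(R',G',B') = 1 - 191/255 = 64/255 = 0.25098… → 0.25
(1-R'-K)/(1-K) simplifies to (max-R)/max with max = 191:
C = (191-107)/191 = 84/191 = 0.43979… → 0.44
M = (191-135)/191 = 56/191 = 0.29319… → 0.29
Y = (191-191)/191 = 0/191 = 0 → 0.00
= CMYK(0.44, 0.29, 0.00, 0.25)


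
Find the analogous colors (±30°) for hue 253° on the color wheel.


Base hue: 253°
Left analog: (253 - 30) mod 360 = 223°
Right analog: (253 + 30) mod 360 = 283°
Analogous hues = 223° and 283°


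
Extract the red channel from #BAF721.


Color: #BAF721
R = BA = 186
G = F7 = 247
B = 21 = 33
Red = 186


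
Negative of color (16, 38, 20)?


Invert: (255-R, 255-G, 255-B)
R: 255-16 = 239
G: 255-38 = 217
B: 255-20 = 235
= RGB(239, 217, 235)


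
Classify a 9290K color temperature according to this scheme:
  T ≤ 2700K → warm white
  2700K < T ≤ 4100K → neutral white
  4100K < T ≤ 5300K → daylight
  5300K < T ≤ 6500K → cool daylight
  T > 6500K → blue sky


Temperature: 9290K
9290K > 6500K → blue sky
Classification: blue sky


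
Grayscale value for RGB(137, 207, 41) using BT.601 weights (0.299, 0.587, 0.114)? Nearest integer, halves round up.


Gray = 0.299×R + 0.587×G + 0.114×B
Gray = 0.299×137 + 0.587×207 + 0.114×41
Gray = 40.963 + 121.509 + 4.674
Gray = 167.146 → round half up → 167
Gray = 167


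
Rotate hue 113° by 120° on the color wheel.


New hue = (H + rotation) mod 360
New hue = (113 + 120) mod 360
= 233 mod 360
= 233°


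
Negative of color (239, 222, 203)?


Invert: (255-R, 255-G, 255-B)
R: 255-239 = 16
G: 255-222 = 33
B: 255-203 = 52
= RGB(16, 33, 52)


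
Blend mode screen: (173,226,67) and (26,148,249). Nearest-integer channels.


Screen: C = 255 - (255-A)×(255-B)/255, rounded to nearest integer
R: 255 - (255-173)×(255-26)/255 = 255 - 18778/255 ≈ 255 - 73.639 = 181.361 → 181
G: 255 - (255-226)×(255-148)/255 = 255 - 3103/255 ≈ 255 - 12.169 = 242.831 → 243
B: 255 - (255-67)×(255-249)/255 = 255 - 1128/255 ≈ 255 - 4.424 = 250.576 → 251
= RGB(181, 243, 251)


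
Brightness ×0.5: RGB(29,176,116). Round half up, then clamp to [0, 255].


Multiply each channel by 0.5, round half up, clamp to [0, 255]
R: 29×0.5 = 14.5 → round → 15
G: 176×0.5 = 88
B: 116×0.5 = 58
= RGB(15, 88, 58)


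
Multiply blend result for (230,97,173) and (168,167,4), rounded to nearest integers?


Multiply: C = A×B/255, rounded to nearest integer
R: 230×168/255 = 38640/255 ≈ 151.529 → 152
G: 97×167/255 = 16199/255 ≈ 63.525 → 64
B: 173×4/255 = 692/255 ≈ 2.714 → 3
= RGB(152, 64, 3)


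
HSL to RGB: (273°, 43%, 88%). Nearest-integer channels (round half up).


H=273°, S=0.43, L=0.88
C = (1-|2L-1|)×S = (1-|0.76|)×0.43 = 0.1032
H' = H/60 = 273/60 ≈ 4.5500; X = C×(1-|H' mod 2 - 1|) = 0.05676
m = L - C/2 = 0.88 - 0.0516 = 0.8284
Sector ⌊H'⌋ = 4 → (R',G',B') = (0.05676, 0.0, 0.1032)
RGB = ((R'+m)×255, (G'+m)×255, (B'+m)×255) = (225.7158, 211.242, 237.558)
Round half up → RGB(226, 211, 238)


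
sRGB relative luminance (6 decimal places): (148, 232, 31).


Linearize each channel (sRGB transfer function): c = v/255; c_lin = c/12.92 if c ≤ 0.04045, else ((c+0.055)/1.055)^2.4
  R: 148/255 ≈ 0.580392 > 0.04045 → ((0.580392+0.055)/1.055)^2.4 ≈ 0.296138
  G: 232/255 ≈ 0.909804 > 0.04045 → ((0.909804+0.055)/1.055)^2.4 ≈ 0.806952
  B: 31/255 ≈ 0.121569 > 0.04045 → ((0.121569+0.055)/1.055)^2.4 ≈ 0.013702
R_lin = 0.296138, G_lin = 0.806952, B_lin = 0.013702
L = 0.2126×R + 0.7152×G + 0.0722×B
L = 0.2126×0.296138 + 0.7152×0.806952 + 0.0722×0.013702
L ≈ 0.641081


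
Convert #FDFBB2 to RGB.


FD → 253 (R)
FB → 251 (G)
B2 → 178 (B)
= RGB(253, 251, 178)


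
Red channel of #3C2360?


Color: #3C2360
R = 3C = 60
G = 23 = 35
B = 60 = 96
Red = 60


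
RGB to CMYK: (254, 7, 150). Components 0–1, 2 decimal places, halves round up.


R'=254/255≈0.9961, G'=7/255≈0.0275, B'=150/255≈0.5882
K = 1 - max(R',G',B') = 1 - 254/255 = 1/255 = 0.00392… → 0.00
(1-R'-K)/(1-K) simplifies to (max-R)/max with max = 254:
C = (254-254)/254 = 0/254 = 0 → 0.00
M = (254-7)/254 = 247/254 = 0.97244… → 0.97
Y = (254-150)/254 = 104/254 = 0.40944… → 0.41
= CMYK(0.00, 0.97, 0.41, 0.00)


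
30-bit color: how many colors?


Colors = 2^bits = 2^30
= 1,073,741,824 colors


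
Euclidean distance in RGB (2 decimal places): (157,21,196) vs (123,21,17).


d = √[(R₁-R₂)² + (G₁-G₂)² + (B₁-B₂)²]
d = √[(157-123)² + (21-21)² + (196-17)²]
d = √[1156 + 0 + 32041]
d = √33197
d ≈ 182.20


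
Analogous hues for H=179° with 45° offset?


Base hue: 179°
Left analog: (179 - 45) mod 360 = 134°
Right analog: (179 + 45) mod 360 = 224°
Analogous hues = 134° and 224°


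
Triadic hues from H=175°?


Triadic: equally spaced at 120° intervals
H1 = 175°
H2 = (175 + 120) mod 360 = 295°
H3 = (175 + 240) mod 360 = 55°
Triadic = 175°, 295°, 55°


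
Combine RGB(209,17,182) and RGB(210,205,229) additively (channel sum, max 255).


Additive: each channel = min(255, C₁+C₂)
R: 209+210 = 419 → 255
G: 17+205 = 222 → 222
B: 182+229 = 411 → 255
= RGB(255, 222, 255)


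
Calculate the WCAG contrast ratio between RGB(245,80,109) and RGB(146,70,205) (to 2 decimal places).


Linearize each sRGB channel c=v/255: c/12.92 if c ≤ 0.04045 else ((c+0.055)/1.055)^2.4
L = 0.2126×R_lin + 0.7152×G_lin + 0.0722×B_lin
Color 1 (245,80,109):
  R=245: 245/255≈0.9608 > 0.04045 → ((0.9608+0.055)/1.055)^2.4 ≈ 0.91310
  G=80: 80/255≈0.3137 > 0.04045 → ((0.3137+0.055)/1.055)^2.4 ≈ 0.08022
  B=109: 109/255≈0.4275 > 0.04045 → ((0.4275+0.055)/1.055)^2.4 ≈ 0.15293
  L1 = 0.2126×0.91310 + 0.7152×0.08022 + 0.0722×0.15293 ≈ 0.26254
Color 2 (146,70,205):
  R=146: 146/255≈0.5725 > 0.04045 → ((0.5725+0.055)/1.055)^2.4 ≈ 0.28744
  G=70: 70/255≈0.2745 > 0.04045 → ((0.2745+0.055)/1.055)^2.4 ≈ 0.06125
  B=205: 205/255≈0.8039 > 0.04045 → ((0.8039+0.055)/1.055)^2.4 ≈ 0.61050
  L2 = 0.2126×0.28744 + 0.7152×0.06125 + 0.0722×0.61050 ≈ 0.14899
Lighter = 0.26254, Darker = 0.14899
Ratio = (L_lighter + 0.05) / (L_darker + 0.05)
Ratio = (0.26254 + 0.05) / (0.14899 + 0.05) = 0.31254 / 0.19899 ≈ 1.5706
Ratio ≈ 1.57:1


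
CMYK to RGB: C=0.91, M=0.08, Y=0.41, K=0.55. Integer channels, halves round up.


R = 255 × (1-C) × (1-K) = 255 × 0.09 × 0.45 = 10.3275 → 10
G = 255 × (1-M) × (1-K) = 255 × 0.92 × 0.45 = 105.57 → 106
B = 255 × (1-Y) × (1-K) = 255 × 0.59 × 0.45 = 67.7025 → 68
= RGB(10, 106, 68)


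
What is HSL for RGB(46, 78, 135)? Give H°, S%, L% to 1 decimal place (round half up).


Normalize: R'=46/255≈0.1804, G'=78/255≈0.3059, B'=135/255≈0.5294
Max=135/255, Min=46/255, Δ=Max-Min=89/255
L = (Max+Min)/2 = (135+46)/510 = 181/510 = 0.35490… → L = 35.5%
L ≤ 0.5 → S = Δ/(Max+Min) = 89/(135+46) = 89/181 = 0.49171… → S = 49.2%
(the 1/255 factors cancel in S and H, so raw channel differences can be used)
Max is B' → H = 60 × ((R-G)/Δ + 4) = 60 × ((46-78)/89 + 4)
  -32/89 + 4 = -0.3595… + 4 = 3.6404…
  H = 60 × 3.6404… = 218.426…° → H = 218.4°
= HSL(218.4°, 49.2%, 35.5%)


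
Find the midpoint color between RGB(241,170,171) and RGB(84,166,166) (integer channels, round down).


Midpoint: each channel = ⌊(C₁+C₂)/2⌋
R: ⌊(241+84)/2⌋ = 162
G: ⌊(170+166)/2⌋ = 168
B: ⌊(171+166)/2⌋ = 168
= RGB(162, 168, 168)


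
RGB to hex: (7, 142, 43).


R = 7 → 07 (hex)
G = 142 → 8E (hex)
B = 43 → 2B (hex)
Hex = #078E2B


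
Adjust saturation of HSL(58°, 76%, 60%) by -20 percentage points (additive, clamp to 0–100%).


Original S = 76%
Adjustment = -20 percentage points
New S = 76 + (-20) = 56
Clamp to [0, 100] → 56
= HSL(58°, 56%, 60%)


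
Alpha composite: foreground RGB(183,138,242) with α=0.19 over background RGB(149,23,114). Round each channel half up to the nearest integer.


C = α×F + (1-α)×B, with 1-α = 0.81
R: 0.19×183 + 0.81×149 = 34.77 + 120.69 = 155.46 → 155
G: 0.19×138 + 0.81×23 = 26.22 + 18.63 = 44.85 → 45
B: 0.19×242 + 0.81×114 = 45.98 + 92.34 = 138.32 → 138
= RGB(155, 45, 138)


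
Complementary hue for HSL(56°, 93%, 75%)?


Complement = opposite side of color wheel = hue + 180°
H' = (56 + 180) mod 360 = 236°
S and L unchanged.
= HSL(236°, 93%, 75%)


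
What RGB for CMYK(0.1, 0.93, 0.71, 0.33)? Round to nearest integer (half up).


R = 255 × (1-C) × (1-K) = 255 × 0.90 × 0.67 = 153.765 → 154
G = 255 × (1-M) × (1-K) = 255 × 0.07 × 0.67 = 11.9595 → 12
B = 255 × (1-Y) × (1-K) = 255 × 0.29 × 0.67 = 49.5465 → 50
= RGB(154, 12, 50)


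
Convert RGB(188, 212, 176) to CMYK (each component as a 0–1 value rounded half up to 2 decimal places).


R'=188/255≈0.7373, G'=212/255≈0.8314, B'=176/255≈0.6902
K = 1 - max(R',G',B') = 1 - 212/255 = 43/255 = 0.16862… → 0.17
(1-R'-K)/(1-K) simplifies to (max-R)/max with max = 212:
C = (212-188)/212 = 24/212 = 0.11320… → 0.11
M = (212-212)/212 = 0/212 = 0 → 0.00
Y = (212-176)/212 = 36/212 = 0.16981… → 0.17
= CMYK(0.11, 0.00, 0.17, 0.17)


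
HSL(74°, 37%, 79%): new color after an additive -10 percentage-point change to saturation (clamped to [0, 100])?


Original S = 37%
Adjustment = -10 percentage points
New S = 37 + (-10) = 27
Clamp to [0, 100] → 27
= HSL(74°, 27%, 79%)


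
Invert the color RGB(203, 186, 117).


Invert: (255-R, 255-G, 255-B)
R: 255-203 = 52
G: 255-186 = 69
B: 255-117 = 138
= RGB(52, 69, 138)


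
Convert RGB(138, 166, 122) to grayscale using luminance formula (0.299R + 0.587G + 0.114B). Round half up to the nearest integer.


Gray = 0.299×R + 0.587×G + 0.114×B
Gray = 0.299×138 + 0.587×166 + 0.114×122
Gray = 41.262 + 97.442 + 13.908
Gray = 152.612 → round half up → 153
Gray = 153


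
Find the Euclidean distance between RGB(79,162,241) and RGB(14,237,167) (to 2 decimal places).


d = √[(R₁-R₂)² + (G₁-G₂)² + (B₁-B₂)²]
d = √[(79-14)² + (162-237)² + (241-167)²]
d = √[4225 + 5625 + 5476]
d = √15326
d ≈ 123.80


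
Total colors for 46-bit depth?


Colors = 2^bits = 2^46
= 70,368,744,177,664 colors


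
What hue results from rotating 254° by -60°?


New hue = (H + rotation) mod 360
New hue = (254 -60) mod 360
= 194 mod 360
= 194°


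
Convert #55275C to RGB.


55 → 85 (R)
27 → 39 (G)
5C → 92 (B)
= RGB(85, 39, 92)


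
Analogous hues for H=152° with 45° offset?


Base hue: 152°
Left analog: (152 - 45) mod 360 = 107°
Right analog: (152 + 45) mod 360 = 197°
Analogous hues = 107° and 197°


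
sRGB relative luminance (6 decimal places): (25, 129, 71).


Linearize each channel (sRGB transfer function): c = v/255; c_lin = c/12.92 if c ≤ 0.04045, else ((c+0.055)/1.055)^2.4
  R: 25/255 ≈ 0.098039 > 0.04045 → ((0.098039+0.055)/1.055)^2.4 ≈ 0.009721
  G: 129/255 ≈ 0.505882 > 0.04045 → ((0.505882+0.055)/1.055)^2.4 ≈ 0.219526
  B: 71/255 ≈ 0.278431 > 0.04045 → ((0.278431+0.055)/1.055)^2.4 ≈ 0.063010
R_lin = 0.009721, G_lin = 0.219526, B_lin = 0.063010
L = 0.2126×R + 0.7152×G + 0.0722×B
L = 0.2126×0.009721 + 0.7152×0.219526 + 0.0722×0.063010
L ≈ 0.163621


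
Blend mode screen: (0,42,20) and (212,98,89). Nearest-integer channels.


Screen: C = 255 - (255-A)×(255-B)/255, rounded to nearest integer
R: 255 - (255-0)×(255-212)/255 = 255 - 10965/255 ≈ 255 - 43.000 = 212.000 → 212
G: 255 - (255-42)×(255-98)/255 = 255 - 33441/255 ≈ 255 - 131.141 = 123.859 → 124
B: 255 - (255-20)×(255-89)/255 = 255 - 39010/255 ≈ 255 - 152.980 = 102.020 → 102
= RGB(212, 124, 102)


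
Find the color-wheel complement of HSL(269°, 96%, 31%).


Complement = opposite side of color wheel = hue + 180°
H' = (269 + 180) mod 360 = 89°
S and L unchanged.
= HSL(89°, 96%, 31%)


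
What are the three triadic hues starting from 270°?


Triadic: equally spaced at 120° intervals
H1 = 270°
H2 = (270 + 120) mod 360 = 30°
H3 = (270 + 240) mod 360 = 150°
Triadic = 270°, 30°, 150°


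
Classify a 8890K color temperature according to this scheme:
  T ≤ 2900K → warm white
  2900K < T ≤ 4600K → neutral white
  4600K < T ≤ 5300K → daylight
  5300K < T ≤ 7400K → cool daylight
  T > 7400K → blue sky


Temperature: 8890K
8890K > 7400K → blue sky
Classification: blue sky


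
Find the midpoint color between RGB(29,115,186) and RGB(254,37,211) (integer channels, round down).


Midpoint: each channel = ⌊(C₁+C₂)/2⌋
R: ⌊(29+254)/2⌋ = 141
G: ⌊(115+37)/2⌋ = 76
B: ⌊(186+211)/2⌋ = 198
= RGB(141, 76, 198)


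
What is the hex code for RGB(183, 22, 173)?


R = 183 → B7 (hex)
G = 22 → 16 (hex)
B = 173 → AD (hex)
Hex = #B716AD


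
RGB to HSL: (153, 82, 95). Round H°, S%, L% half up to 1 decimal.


Normalize: R'=153/255≈0.6000, G'=82/255≈0.3216, B'=95/255≈0.3725
Max=153/255, Min=82/255, Δ=Max-Min=71/255
L = (Max+Min)/2 = (153+82)/510 = 235/510 = 0.46078… → L = 46.1%
L ≤ 0.5 → S = Δ/(Max+Min) = 71/(153+82) = 71/235 = 0.30212… → S = 30.2%
(the 1/255 factors cancel in S and H, so raw channel differences can be used)
Max is R' → H = 60 × (((G-B)/Δ) mod 6) = 60 × (((82-95)/71) mod 6)
  (-13)/71 = -0.1830…; negative, so add 6 → 5.8169…
  H = 60 × 5.8169… = 349.014…° → H = 349.0°
= HSL(349.0°, 30.2%, 46.1%)


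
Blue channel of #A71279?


Color: #A71279
R = A7 = 167
G = 12 = 18
B = 79 = 121
Blue = 121


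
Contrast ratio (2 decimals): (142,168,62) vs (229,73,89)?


Linearize each sRGB channel c=v/255: c/12.92 if c ≤ 0.04045 else ((c+0.055)/1.055)^2.4
L = 0.2126×R_lin + 0.7152×G_lin + 0.0722×B_lin
Color 1 (142,168,62):
  R=142: 142/255≈0.5569 > 0.04045 → ((0.5569+0.055)/1.055)^2.4 ≈ 0.27050
  G=168: 168/255≈0.6588 > 0.04045 → ((0.6588+0.055)/1.055)^2.4 ≈ 0.39157
  B=62: 62/255≈0.2431 > 0.04045 → ((0.2431+0.055)/1.055)^2.4 ≈ 0.04817
  L1 = 0.2126×0.27050 + 0.7152×0.39157 + 0.0722×0.04817 ≈ 0.34104
Color 2 (229,73,89):
  R=229: 229/255≈0.8980 > 0.04045 → ((0.8980+0.055)/1.055)^2.4 ≈ 0.78354
  G=73: 73/255≈0.2863 > 0.04045 → ((0.2863+0.055)/1.055)^2.4 ≈ 0.06663
  B=89: 89/255≈0.3490 > 0.04045 → ((0.3490+0.055)/1.055)^2.4 ≈ 0.09990
  L2 = 0.2126×0.78354 + 0.7152×0.06663 + 0.0722×0.09990 ≈ 0.22144
Lighter = 0.34104, Darker = 0.22144
Ratio = (L_lighter + 0.05) / (L_darker + 0.05)
Ratio = (0.34104 + 0.05) / (0.22144 + 0.05) = 0.39104 / 0.27144 ≈ 1.4406
Ratio ≈ 1.44:1


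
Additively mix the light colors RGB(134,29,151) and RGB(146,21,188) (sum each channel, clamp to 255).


Additive: each channel = min(255, C₁+C₂)
R: 134+146 = 280 → 255
G: 29+21 = 50 → 50
B: 151+188 = 339 → 255
= RGB(255, 50, 255)


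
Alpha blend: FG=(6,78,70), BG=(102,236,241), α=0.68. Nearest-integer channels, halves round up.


C = α×F + (1-α)×B, with 1-α = 0.32
R: 0.68×6 + 0.32×102 = 4.08 + 32.64 = 36.72 → 37
G: 0.68×78 + 0.32×236 = 53.04 + 75.52 = 128.56 → 129
B: 0.68×70 + 0.32×241 = 47.60 + 77.12 = 124.72 → 125
= RGB(37, 129, 125)


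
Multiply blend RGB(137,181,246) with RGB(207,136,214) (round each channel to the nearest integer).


Multiply: C = A×B/255, rounded to nearest integer
R: 137×207/255 = 28359/255 ≈ 111.212 → 111
G: 181×136/255 = 24616/255 ≈ 96.533 → 97
B: 246×214/255 = 52644/255 ≈ 206.447 → 206
= RGB(111, 97, 206)


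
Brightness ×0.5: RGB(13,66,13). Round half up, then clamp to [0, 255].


Multiply each channel by 0.5, round half up, clamp to [0, 255]
R: 13×0.5 = 6.5 → round → 7
G: 66×0.5 = 33
B: 13×0.5 = 6.5 → round → 7
= RGB(7, 33, 7)


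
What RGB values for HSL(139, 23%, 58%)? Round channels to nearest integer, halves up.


H=139°, S=0.23, L=0.58
C = (1-|2L-1|)×S = (1-|0.16|)×0.23 = 0.1932
H' = H/60 = 139/60 ≈ 2.3167; X = C×(1-|H' mod 2 - 1|) = 0.06118
m = L - C/2 = 0.58 - 0.0966 = 0.4834
Sector ⌊H'⌋ = 2 → (R',G',B') = (0.0, 0.1932, 0.06118)
RGB = ((R'+m)×255, (G'+m)×255, (B'+m)×255) = (123.267, 172.533, 138.8679)
Round half up → RGB(123, 173, 139)


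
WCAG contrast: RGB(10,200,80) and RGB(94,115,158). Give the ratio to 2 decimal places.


Linearize each sRGB channel c=v/255: c/12.92 if c ≤ 0.04045 else ((c+0.055)/1.055)^2.4
L = 0.2126×R_lin + 0.7152×G_lin + 0.0722×B_lin
Color 1 (10,200,80):
  R=10: 10/255≈0.0392 ≤ 0.04045 → 0.0392/12.92 ≈ 0.00304
  G=200: 200/255≈0.7843 > 0.04045 → ((0.7843+0.055)/1.055)^2.4 ≈ 0.57758
  B=80: 80/255≈0.3137 > 0.04045 → ((0.3137+0.055)/1.055)^2.4 ≈ 0.08022
  L1 = 0.2126×0.00304 + 0.7152×0.57758 + 0.0722×0.08022 ≈ 0.41952
Color 2 (94,115,158):
  R=94: 94/255≈0.3686 > 0.04045 → ((0.3686+0.055)/1.055)^2.4 ≈ 0.11193
  G=115: 115/255≈0.4510 > 0.04045 → ((0.4510+0.055)/1.055)^2.4 ≈ 0.17144
  B=158: 158/255≈0.6196 > 0.04045 → ((0.6196+0.055)/1.055)^2.4 ≈ 0.34191
  L2 = 0.2126×0.11193 + 0.7152×0.17144 + 0.0722×0.34191 ≈ 0.17110
Lighter = 0.41952, Darker = 0.17110
Ratio = (L_lighter + 0.05) / (L_darker + 0.05)
Ratio = (0.41952 + 0.05) / (0.17110 + 0.05) = 0.46952 / 0.22110 ≈ 2.1236
Ratio ≈ 2.12:1


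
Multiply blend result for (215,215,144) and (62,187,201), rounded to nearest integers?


Multiply: C = A×B/255, rounded to nearest integer
R: 215×62/255 = 13330/255 ≈ 52.275 → 52
G: 215×187/255 = 40205/255 ≈ 157.667 → 158
B: 144×201/255 = 28944/255 ≈ 113.506 → 114
= RGB(52, 158, 114)


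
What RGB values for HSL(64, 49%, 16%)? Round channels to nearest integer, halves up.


H=64°, S=0.49, L=0.16
C = (1-|2L-1|)×S = (1-|-0.68|)×0.49 = 0.1568
H' = H/60 = 64/60 ≈ 1.0667; X = C×(1-|H' mod 2 - 1|) ≈ 0.1463
m = L - C/2 = 0.16 - 0.0784 = 0.0816
Sector ⌊H'⌋ = 1 → (R',G',B') = (≈0.1463, 0.1568, 0.0)
RGB = ((R'+m)×255, (G'+m)×255, (B'+m)×255) = (58.1264, 60.792, 20.808)
Round half up → RGB(58, 61, 21)


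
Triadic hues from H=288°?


Triadic: equally spaced at 120° intervals
H1 = 288°
H2 = (288 + 120) mod 360 = 48°
H3 = (288 + 240) mod 360 = 168°
Triadic = 288°, 48°, 168°


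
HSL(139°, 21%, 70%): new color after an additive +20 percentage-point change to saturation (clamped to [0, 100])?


Original S = 21%
Adjustment = +20 percentage points
New S = 21 + (20) = 41
Clamp to [0, 100] → 41
= HSL(139°, 41%, 70%)


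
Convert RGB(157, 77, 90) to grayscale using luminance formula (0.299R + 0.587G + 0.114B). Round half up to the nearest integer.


Gray = 0.299×R + 0.587×G + 0.114×B
Gray = 0.299×157 + 0.587×77 + 0.114×90
Gray = 46.943 + 45.199 + 10.260
Gray = 102.402 → round half up → 102
Gray = 102


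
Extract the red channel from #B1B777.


Color: #B1B777
R = B1 = 177
G = B7 = 183
B = 77 = 119
Red = 177


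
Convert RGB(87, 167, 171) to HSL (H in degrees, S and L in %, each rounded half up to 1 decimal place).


Normalize: R'=87/255≈0.3412, G'=167/255≈0.6549, B'=171/255≈0.6706
Max=171/255, Min=87/255, Δ=Max-Min=84/255
L = (Max+Min)/2 = (171+87)/510 = 258/510 = 0.50588… → L = 50.6%
L > 0.5 → S = Δ/(2-Max-Min) = 84/(510-171-87) = 84/252 = 0.33333… → S = 33.3%
(the 1/255 factors cancel in S and H, so raw channel differences can be used)
Max is B' → H = 60 × ((R-G)/Δ + 4) = 60 × ((87-167)/84 + 4)
  -80/84 + 4 = -0.9523… + 4 = 3.0476…
  H = 60 × 3.0476… = 182.857…° → H = 182.9°
= HSL(182.9°, 33.3%, 50.6%)


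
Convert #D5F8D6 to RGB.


D5 → 213 (R)
F8 → 248 (G)
D6 → 214 (B)
= RGB(213, 248, 214)


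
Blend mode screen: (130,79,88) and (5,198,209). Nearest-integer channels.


Screen: C = 255 - (255-A)×(255-B)/255, rounded to nearest integer
R: 255 - (255-130)×(255-5)/255 = 255 - 31250/255 ≈ 255 - 122.549 = 132.451 → 132
G: 255 - (255-79)×(255-198)/255 = 255 - 10032/255 ≈ 255 - 39.341 = 215.659 → 216
B: 255 - (255-88)×(255-209)/255 = 255 - 7682/255 ≈ 255 - 30.125 = 224.875 → 225
= RGB(132, 216, 225)


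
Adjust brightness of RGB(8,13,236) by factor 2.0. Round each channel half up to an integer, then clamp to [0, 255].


Multiply each channel by 2.0, round half up, clamp to [0, 255]
R: 8×2.0 = 16
G: 13×2.0 = 26
B: 236×2.0 = 472 → clamp → 255
= RGB(16, 26, 255)


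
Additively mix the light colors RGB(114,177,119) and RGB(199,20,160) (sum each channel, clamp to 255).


Additive: each channel = min(255, C₁+C₂)
R: 114+199 = 313 → 255
G: 177+20 = 197 → 197
B: 119+160 = 279 → 255
= RGB(255, 197, 255)


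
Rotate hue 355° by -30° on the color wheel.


New hue = (H + rotation) mod 360
New hue = (355 -30) mod 360
= 325 mod 360
= 325°


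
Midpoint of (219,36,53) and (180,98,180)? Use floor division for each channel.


Midpoint: each channel = ⌊(C₁+C₂)/2⌋
R: ⌊(219+180)/2⌋ = 199
G: ⌊(36+98)/2⌋ = 67
B: ⌊(53+180)/2⌋ = 116
= RGB(199, 67, 116)


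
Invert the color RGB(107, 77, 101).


Invert: (255-R, 255-G, 255-B)
R: 255-107 = 148
G: 255-77 = 178
B: 255-101 = 154
= RGB(148, 178, 154)


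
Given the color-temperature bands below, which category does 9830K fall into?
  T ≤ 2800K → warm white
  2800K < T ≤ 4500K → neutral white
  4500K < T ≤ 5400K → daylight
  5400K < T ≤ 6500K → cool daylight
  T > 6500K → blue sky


Temperature: 9830K
9830K > 6500K → blue sky
Classification: blue sky


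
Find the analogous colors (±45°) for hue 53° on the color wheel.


Base hue: 53°
Left analog: (53 - 45) mod 360 = 8°
Right analog: (53 + 45) mod 360 = 98°
Analogous hues = 8° and 98°


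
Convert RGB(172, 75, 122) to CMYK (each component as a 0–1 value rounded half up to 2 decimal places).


R'=172/255≈0.6745, G'=75/255≈0.2941, B'=122/255≈0.4784
K = 1 - max(R',G',B') = 1 - 172/255 = 83/255 = 0.32549… → 0.33
(1-R'-K)/(1-K) simplifies to (max-R)/max with max = 172:
C = (172-172)/172 = 0/172 = 0 → 0.00
M = (172-75)/172 = 97/172 = 0.56395… → 0.56
Y = (172-122)/172 = 50/172 = 0.29069… → 0.29
= CMYK(0.00, 0.56, 0.29, 0.33)


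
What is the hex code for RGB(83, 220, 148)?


R = 83 → 53 (hex)
G = 220 → DC (hex)
B = 148 → 94 (hex)
Hex = #53DC94


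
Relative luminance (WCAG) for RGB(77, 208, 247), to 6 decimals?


Linearize each channel (sRGB transfer function): c = v/255; c_lin = c/12.92 if c ≤ 0.04045, else ((c+0.055)/1.055)^2.4
  R: 77/255 ≈ 0.301961 > 0.04045 → ((0.301961+0.055)/1.055)^2.4 ≈ 0.074214
  G: 208/255 ≈ 0.815686 > 0.04045 → ((0.815686+0.055)/1.055)^2.4 ≈ 0.630757
  B: 247/255 ≈ 0.968627 > 0.04045 → ((0.968627+0.055)/1.055)^2.4 ≈ 0.930111
R_lin = 0.074214, G_lin = 0.630757, B_lin = 0.930111
L = 0.2126×R + 0.7152×G + 0.0722×B
L = 0.2126×0.074214 + 0.7152×0.630757 + 0.0722×0.930111
L ≈ 0.534049


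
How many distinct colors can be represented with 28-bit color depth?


Colors = 2^bits = 2^28
= 268,435,456 colors
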